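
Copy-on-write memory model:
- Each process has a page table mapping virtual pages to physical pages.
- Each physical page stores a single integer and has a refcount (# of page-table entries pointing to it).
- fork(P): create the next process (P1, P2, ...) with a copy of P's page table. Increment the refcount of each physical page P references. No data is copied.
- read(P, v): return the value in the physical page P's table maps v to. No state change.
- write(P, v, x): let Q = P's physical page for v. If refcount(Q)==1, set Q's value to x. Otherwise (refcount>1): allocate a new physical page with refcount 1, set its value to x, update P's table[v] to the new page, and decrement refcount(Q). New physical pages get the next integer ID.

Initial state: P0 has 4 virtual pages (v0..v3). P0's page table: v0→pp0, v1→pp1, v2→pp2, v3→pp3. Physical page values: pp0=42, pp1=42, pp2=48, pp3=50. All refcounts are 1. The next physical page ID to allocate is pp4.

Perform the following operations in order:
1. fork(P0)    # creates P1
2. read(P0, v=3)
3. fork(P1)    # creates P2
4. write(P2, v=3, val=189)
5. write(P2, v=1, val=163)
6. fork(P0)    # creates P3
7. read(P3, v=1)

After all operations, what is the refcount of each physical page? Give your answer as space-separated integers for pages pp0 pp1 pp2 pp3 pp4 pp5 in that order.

Answer: 4 3 4 3 1 1

Derivation:
Op 1: fork(P0) -> P1. 4 ppages; refcounts: pp0:2 pp1:2 pp2:2 pp3:2
Op 2: read(P0, v3) -> 50. No state change.
Op 3: fork(P1) -> P2. 4 ppages; refcounts: pp0:3 pp1:3 pp2:3 pp3:3
Op 4: write(P2, v3, 189). refcount(pp3)=3>1 -> COPY to pp4. 5 ppages; refcounts: pp0:3 pp1:3 pp2:3 pp3:2 pp4:1
Op 5: write(P2, v1, 163). refcount(pp1)=3>1 -> COPY to pp5. 6 ppages; refcounts: pp0:3 pp1:2 pp2:3 pp3:2 pp4:1 pp5:1
Op 6: fork(P0) -> P3. 6 ppages; refcounts: pp0:4 pp1:3 pp2:4 pp3:3 pp4:1 pp5:1
Op 7: read(P3, v1) -> 42. No state change.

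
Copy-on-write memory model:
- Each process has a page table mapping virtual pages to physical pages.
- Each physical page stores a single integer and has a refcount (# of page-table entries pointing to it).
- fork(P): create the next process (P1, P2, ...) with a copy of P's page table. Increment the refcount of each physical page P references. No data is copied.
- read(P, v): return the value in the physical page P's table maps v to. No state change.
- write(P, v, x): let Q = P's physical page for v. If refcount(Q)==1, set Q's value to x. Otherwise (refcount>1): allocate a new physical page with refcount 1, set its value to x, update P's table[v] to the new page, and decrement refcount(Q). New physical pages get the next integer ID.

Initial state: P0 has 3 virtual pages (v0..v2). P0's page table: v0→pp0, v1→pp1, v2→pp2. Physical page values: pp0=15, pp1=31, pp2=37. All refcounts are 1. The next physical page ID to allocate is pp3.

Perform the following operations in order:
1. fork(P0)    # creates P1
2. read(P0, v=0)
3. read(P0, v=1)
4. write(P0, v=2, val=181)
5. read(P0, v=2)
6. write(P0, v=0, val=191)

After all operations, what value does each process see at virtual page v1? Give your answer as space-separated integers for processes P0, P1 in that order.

Answer: 31 31

Derivation:
Op 1: fork(P0) -> P1. 3 ppages; refcounts: pp0:2 pp1:2 pp2:2
Op 2: read(P0, v0) -> 15. No state change.
Op 3: read(P0, v1) -> 31. No state change.
Op 4: write(P0, v2, 181). refcount(pp2)=2>1 -> COPY to pp3. 4 ppages; refcounts: pp0:2 pp1:2 pp2:1 pp3:1
Op 5: read(P0, v2) -> 181. No state change.
Op 6: write(P0, v0, 191). refcount(pp0)=2>1 -> COPY to pp4. 5 ppages; refcounts: pp0:1 pp1:2 pp2:1 pp3:1 pp4:1
P0: v1 -> pp1 = 31
P1: v1 -> pp1 = 31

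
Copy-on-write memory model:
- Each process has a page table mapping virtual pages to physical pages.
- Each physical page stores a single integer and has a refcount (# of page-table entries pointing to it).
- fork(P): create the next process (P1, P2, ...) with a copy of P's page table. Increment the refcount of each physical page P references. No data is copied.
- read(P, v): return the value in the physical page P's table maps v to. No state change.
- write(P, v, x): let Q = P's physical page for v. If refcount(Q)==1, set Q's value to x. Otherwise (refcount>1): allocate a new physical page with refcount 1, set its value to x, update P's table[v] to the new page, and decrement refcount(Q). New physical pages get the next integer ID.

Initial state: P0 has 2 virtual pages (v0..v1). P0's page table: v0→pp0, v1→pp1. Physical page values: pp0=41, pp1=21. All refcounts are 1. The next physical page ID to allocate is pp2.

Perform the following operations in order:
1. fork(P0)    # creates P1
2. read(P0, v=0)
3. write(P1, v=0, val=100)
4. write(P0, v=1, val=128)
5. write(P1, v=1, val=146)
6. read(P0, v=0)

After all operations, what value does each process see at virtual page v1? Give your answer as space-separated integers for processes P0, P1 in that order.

Op 1: fork(P0) -> P1. 2 ppages; refcounts: pp0:2 pp1:2
Op 2: read(P0, v0) -> 41. No state change.
Op 3: write(P1, v0, 100). refcount(pp0)=2>1 -> COPY to pp2. 3 ppages; refcounts: pp0:1 pp1:2 pp2:1
Op 4: write(P0, v1, 128). refcount(pp1)=2>1 -> COPY to pp3. 4 ppages; refcounts: pp0:1 pp1:1 pp2:1 pp3:1
Op 5: write(P1, v1, 146). refcount(pp1)=1 -> write in place. 4 ppages; refcounts: pp0:1 pp1:1 pp2:1 pp3:1
Op 6: read(P0, v0) -> 41. No state change.
P0: v1 -> pp3 = 128
P1: v1 -> pp1 = 146

Answer: 128 146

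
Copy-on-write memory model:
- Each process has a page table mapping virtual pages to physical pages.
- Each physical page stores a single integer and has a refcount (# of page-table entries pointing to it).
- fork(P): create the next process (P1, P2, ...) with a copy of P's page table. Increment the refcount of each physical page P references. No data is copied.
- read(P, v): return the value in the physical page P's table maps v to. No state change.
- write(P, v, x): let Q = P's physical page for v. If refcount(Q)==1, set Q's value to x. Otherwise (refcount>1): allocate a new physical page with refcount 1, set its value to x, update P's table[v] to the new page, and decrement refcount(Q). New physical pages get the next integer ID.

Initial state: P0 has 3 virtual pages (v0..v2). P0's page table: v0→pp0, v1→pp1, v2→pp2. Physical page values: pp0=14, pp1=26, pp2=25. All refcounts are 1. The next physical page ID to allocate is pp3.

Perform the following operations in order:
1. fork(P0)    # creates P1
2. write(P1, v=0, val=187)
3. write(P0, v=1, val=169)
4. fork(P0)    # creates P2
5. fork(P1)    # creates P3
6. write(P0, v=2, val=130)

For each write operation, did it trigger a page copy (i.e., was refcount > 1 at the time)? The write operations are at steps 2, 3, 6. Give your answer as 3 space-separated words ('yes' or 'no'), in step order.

Op 1: fork(P0) -> P1. 3 ppages; refcounts: pp0:2 pp1:2 pp2:2
Op 2: write(P1, v0, 187). refcount(pp0)=2>1 -> COPY to pp3. 4 ppages; refcounts: pp0:1 pp1:2 pp2:2 pp3:1
Op 3: write(P0, v1, 169). refcount(pp1)=2>1 -> COPY to pp4. 5 ppages; refcounts: pp0:1 pp1:1 pp2:2 pp3:1 pp4:1
Op 4: fork(P0) -> P2. 5 ppages; refcounts: pp0:2 pp1:1 pp2:3 pp3:1 pp4:2
Op 5: fork(P1) -> P3. 5 ppages; refcounts: pp0:2 pp1:2 pp2:4 pp3:2 pp4:2
Op 6: write(P0, v2, 130). refcount(pp2)=4>1 -> COPY to pp5. 6 ppages; refcounts: pp0:2 pp1:2 pp2:3 pp3:2 pp4:2 pp5:1

yes yes yes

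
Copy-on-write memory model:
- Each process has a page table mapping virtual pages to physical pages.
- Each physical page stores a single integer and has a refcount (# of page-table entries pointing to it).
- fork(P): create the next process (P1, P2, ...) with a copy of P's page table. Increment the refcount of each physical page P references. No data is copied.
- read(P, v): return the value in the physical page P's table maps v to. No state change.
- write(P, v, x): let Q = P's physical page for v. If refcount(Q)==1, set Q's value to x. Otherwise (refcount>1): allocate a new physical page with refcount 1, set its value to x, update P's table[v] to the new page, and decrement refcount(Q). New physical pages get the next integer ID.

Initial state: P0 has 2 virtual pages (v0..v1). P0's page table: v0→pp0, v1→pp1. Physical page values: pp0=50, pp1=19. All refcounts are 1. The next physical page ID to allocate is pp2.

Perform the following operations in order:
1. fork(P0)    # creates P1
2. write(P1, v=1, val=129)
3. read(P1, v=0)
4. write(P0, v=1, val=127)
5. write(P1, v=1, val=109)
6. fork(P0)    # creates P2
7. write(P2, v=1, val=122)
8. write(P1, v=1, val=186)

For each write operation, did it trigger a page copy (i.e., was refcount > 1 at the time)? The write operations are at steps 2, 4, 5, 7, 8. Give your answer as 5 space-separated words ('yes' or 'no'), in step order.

Op 1: fork(P0) -> P1. 2 ppages; refcounts: pp0:2 pp1:2
Op 2: write(P1, v1, 129). refcount(pp1)=2>1 -> COPY to pp2. 3 ppages; refcounts: pp0:2 pp1:1 pp2:1
Op 3: read(P1, v0) -> 50. No state change.
Op 4: write(P0, v1, 127). refcount(pp1)=1 -> write in place. 3 ppages; refcounts: pp0:2 pp1:1 pp2:1
Op 5: write(P1, v1, 109). refcount(pp2)=1 -> write in place. 3 ppages; refcounts: pp0:2 pp1:1 pp2:1
Op 6: fork(P0) -> P2. 3 ppages; refcounts: pp0:3 pp1:2 pp2:1
Op 7: write(P2, v1, 122). refcount(pp1)=2>1 -> COPY to pp3. 4 ppages; refcounts: pp0:3 pp1:1 pp2:1 pp3:1
Op 8: write(P1, v1, 186). refcount(pp2)=1 -> write in place. 4 ppages; refcounts: pp0:3 pp1:1 pp2:1 pp3:1

yes no no yes no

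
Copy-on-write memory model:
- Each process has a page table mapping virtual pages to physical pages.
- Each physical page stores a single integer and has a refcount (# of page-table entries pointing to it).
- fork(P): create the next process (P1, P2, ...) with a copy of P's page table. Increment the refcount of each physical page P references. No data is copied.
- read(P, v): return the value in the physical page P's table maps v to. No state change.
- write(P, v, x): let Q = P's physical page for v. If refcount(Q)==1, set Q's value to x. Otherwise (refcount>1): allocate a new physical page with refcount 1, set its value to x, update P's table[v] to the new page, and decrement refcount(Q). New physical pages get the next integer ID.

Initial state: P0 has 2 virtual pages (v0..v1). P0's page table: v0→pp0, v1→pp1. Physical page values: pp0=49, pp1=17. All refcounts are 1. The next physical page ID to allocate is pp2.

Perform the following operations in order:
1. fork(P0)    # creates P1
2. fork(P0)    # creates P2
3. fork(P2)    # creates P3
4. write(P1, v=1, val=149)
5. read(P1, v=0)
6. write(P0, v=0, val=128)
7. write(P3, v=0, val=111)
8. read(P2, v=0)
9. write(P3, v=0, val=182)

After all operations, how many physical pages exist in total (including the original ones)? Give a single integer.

Op 1: fork(P0) -> P1. 2 ppages; refcounts: pp0:2 pp1:2
Op 2: fork(P0) -> P2. 2 ppages; refcounts: pp0:3 pp1:3
Op 3: fork(P2) -> P3. 2 ppages; refcounts: pp0:4 pp1:4
Op 4: write(P1, v1, 149). refcount(pp1)=4>1 -> COPY to pp2. 3 ppages; refcounts: pp0:4 pp1:3 pp2:1
Op 5: read(P1, v0) -> 49. No state change.
Op 6: write(P0, v0, 128). refcount(pp0)=4>1 -> COPY to pp3. 4 ppages; refcounts: pp0:3 pp1:3 pp2:1 pp3:1
Op 7: write(P3, v0, 111). refcount(pp0)=3>1 -> COPY to pp4. 5 ppages; refcounts: pp0:2 pp1:3 pp2:1 pp3:1 pp4:1
Op 8: read(P2, v0) -> 49. No state change.
Op 9: write(P3, v0, 182). refcount(pp4)=1 -> write in place. 5 ppages; refcounts: pp0:2 pp1:3 pp2:1 pp3:1 pp4:1

Answer: 5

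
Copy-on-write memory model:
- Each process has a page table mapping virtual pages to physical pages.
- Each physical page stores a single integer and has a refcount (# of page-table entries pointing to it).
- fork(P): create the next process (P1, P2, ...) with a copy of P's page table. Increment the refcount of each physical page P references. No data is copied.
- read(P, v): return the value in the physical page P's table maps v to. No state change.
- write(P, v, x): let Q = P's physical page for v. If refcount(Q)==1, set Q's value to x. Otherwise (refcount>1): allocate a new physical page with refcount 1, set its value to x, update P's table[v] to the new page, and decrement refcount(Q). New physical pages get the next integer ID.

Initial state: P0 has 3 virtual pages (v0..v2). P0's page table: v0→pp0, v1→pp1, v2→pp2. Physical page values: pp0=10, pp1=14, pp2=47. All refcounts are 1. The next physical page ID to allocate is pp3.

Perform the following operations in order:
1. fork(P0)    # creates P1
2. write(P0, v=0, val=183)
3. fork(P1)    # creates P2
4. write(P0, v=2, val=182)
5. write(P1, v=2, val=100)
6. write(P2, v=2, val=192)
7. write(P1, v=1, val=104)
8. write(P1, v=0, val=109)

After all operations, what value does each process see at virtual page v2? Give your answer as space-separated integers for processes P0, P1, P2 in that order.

Op 1: fork(P0) -> P1. 3 ppages; refcounts: pp0:2 pp1:2 pp2:2
Op 2: write(P0, v0, 183). refcount(pp0)=2>1 -> COPY to pp3. 4 ppages; refcounts: pp0:1 pp1:2 pp2:2 pp3:1
Op 3: fork(P1) -> P2. 4 ppages; refcounts: pp0:2 pp1:3 pp2:3 pp3:1
Op 4: write(P0, v2, 182). refcount(pp2)=3>1 -> COPY to pp4. 5 ppages; refcounts: pp0:2 pp1:3 pp2:2 pp3:1 pp4:1
Op 5: write(P1, v2, 100). refcount(pp2)=2>1 -> COPY to pp5. 6 ppages; refcounts: pp0:2 pp1:3 pp2:1 pp3:1 pp4:1 pp5:1
Op 6: write(P2, v2, 192). refcount(pp2)=1 -> write in place. 6 ppages; refcounts: pp0:2 pp1:3 pp2:1 pp3:1 pp4:1 pp5:1
Op 7: write(P1, v1, 104). refcount(pp1)=3>1 -> COPY to pp6. 7 ppages; refcounts: pp0:2 pp1:2 pp2:1 pp3:1 pp4:1 pp5:1 pp6:1
Op 8: write(P1, v0, 109). refcount(pp0)=2>1 -> COPY to pp7. 8 ppages; refcounts: pp0:1 pp1:2 pp2:1 pp3:1 pp4:1 pp5:1 pp6:1 pp7:1
P0: v2 -> pp4 = 182
P1: v2 -> pp5 = 100
P2: v2 -> pp2 = 192

Answer: 182 100 192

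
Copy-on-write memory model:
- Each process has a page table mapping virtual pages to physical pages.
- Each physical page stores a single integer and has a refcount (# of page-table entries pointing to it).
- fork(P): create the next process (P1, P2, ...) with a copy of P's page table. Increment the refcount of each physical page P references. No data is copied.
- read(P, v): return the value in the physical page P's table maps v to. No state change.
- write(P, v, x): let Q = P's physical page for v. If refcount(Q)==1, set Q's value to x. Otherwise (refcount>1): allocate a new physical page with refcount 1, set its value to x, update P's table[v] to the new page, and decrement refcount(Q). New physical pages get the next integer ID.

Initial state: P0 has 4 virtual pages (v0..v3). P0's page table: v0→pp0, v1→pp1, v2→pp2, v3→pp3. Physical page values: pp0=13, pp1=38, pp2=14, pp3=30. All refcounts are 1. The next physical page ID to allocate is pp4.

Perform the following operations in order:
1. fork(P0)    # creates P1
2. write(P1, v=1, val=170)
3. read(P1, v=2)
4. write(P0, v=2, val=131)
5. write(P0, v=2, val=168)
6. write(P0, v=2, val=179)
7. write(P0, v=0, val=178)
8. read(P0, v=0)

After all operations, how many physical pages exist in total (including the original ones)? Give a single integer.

Answer: 7

Derivation:
Op 1: fork(P0) -> P1. 4 ppages; refcounts: pp0:2 pp1:2 pp2:2 pp3:2
Op 2: write(P1, v1, 170). refcount(pp1)=2>1 -> COPY to pp4. 5 ppages; refcounts: pp0:2 pp1:1 pp2:2 pp3:2 pp4:1
Op 3: read(P1, v2) -> 14. No state change.
Op 4: write(P0, v2, 131). refcount(pp2)=2>1 -> COPY to pp5. 6 ppages; refcounts: pp0:2 pp1:1 pp2:1 pp3:2 pp4:1 pp5:1
Op 5: write(P0, v2, 168). refcount(pp5)=1 -> write in place. 6 ppages; refcounts: pp0:2 pp1:1 pp2:1 pp3:2 pp4:1 pp5:1
Op 6: write(P0, v2, 179). refcount(pp5)=1 -> write in place. 6 ppages; refcounts: pp0:2 pp1:1 pp2:1 pp3:2 pp4:1 pp5:1
Op 7: write(P0, v0, 178). refcount(pp0)=2>1 -> COPY to pp6. 7 ppages; refcounts: pp0:1 pp1:1 pp2:1 pp3:2 pp4:1 pp5:1 pp6:1
Op 8: read(P0, v0) -> 178. No state change.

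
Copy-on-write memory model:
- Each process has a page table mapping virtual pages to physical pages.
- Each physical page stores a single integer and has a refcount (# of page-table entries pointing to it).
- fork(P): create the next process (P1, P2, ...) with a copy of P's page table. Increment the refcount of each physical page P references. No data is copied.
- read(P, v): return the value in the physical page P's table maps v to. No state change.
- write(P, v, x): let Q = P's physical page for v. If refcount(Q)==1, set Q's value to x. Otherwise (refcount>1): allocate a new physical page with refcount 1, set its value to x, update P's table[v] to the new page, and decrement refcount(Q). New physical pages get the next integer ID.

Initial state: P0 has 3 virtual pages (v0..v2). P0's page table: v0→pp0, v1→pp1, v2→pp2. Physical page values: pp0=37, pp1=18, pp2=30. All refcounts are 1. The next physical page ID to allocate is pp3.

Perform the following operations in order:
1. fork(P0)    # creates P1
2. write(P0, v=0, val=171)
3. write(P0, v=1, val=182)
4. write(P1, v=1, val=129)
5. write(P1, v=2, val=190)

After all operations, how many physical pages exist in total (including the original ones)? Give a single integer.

Op 1: fork(P0) -> P1. 3 ppages; refcounts: pp0:2 pp1:2 pp2:2
Op 2: write(P0, v0, 171). refcount(pp0)=2>1 -> COPY to pp3. 4 ppages; refcounts: pp0:1 pp1:2 pp2:2 pp3:1
Op 3: write(P0, v1, 182). refcount(pp1)=2>1 -> COPY to pp4. 5 ppages; refcounts: pp0:1 pp1:1 pp2:2 pp3:1 pp4:1
Op 4: write(P1, v1, 129). refcount(pp1)=1 -> write in place. 5 ppages; refcounts: pp0:1 pp1:1 pp2:2 pp3:1 pp4:1
Op 5: write(P1, v2, 190). refcount(pp2)=2>1 -> COPY to pp5. 6 ppages; refcounts: pp0:1 pp1:1 pp2:1 pp3:1 pp4:1 pp5:1

Answer: 6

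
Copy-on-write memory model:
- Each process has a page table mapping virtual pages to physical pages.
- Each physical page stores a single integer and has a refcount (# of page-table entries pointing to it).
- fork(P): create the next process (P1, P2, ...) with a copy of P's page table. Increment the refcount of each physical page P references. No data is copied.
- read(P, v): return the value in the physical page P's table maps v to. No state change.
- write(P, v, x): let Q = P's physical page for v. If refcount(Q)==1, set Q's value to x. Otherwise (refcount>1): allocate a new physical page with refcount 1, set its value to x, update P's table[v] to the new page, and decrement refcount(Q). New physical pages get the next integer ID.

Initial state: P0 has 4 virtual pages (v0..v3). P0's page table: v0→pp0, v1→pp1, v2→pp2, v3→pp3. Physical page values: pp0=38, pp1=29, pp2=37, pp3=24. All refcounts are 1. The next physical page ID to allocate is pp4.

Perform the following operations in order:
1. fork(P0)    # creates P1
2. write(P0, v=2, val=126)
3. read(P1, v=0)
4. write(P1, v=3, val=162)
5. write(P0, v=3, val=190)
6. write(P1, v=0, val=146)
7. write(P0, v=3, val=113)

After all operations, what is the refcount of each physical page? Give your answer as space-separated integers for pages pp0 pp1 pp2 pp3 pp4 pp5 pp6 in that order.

Op 1: fork(P0) -> P1. 4 ppages; refcounts: pp0:2 pp1:2 pp2:2 pp3:2
Op 2: write(P0, v2, 126). refcount(pp2)=2>1 -> COPY to pp4. 5 ppages; refcounts: pp0:2 pp1:2 pp2:1 pp3:2 pp4:1
Op 3: read(P1, v0) -> 38. No state change.
Op 4: write(P1, v3, 162). refcount(pp3)=2>1 -> COPY to pp5. 6 ppages; refcounts: pp0:2 pp1:2 pp2:1 pp3:1 pp4:1 pp5:1
Op 5: write(P0, v3, 190). refcount(pp3)=1 -> write in place. 6 ppages; refcounts: pp0:2 pp1:2 pp2:1 pp3:1 pp4:1 pp5:1
Op 6: write(P1, v0, 146). refcount(pp0)=2>1 -> COPY to pp6. 7 ppages; refcounts: pp0:1 pp1:2 pp2:1 pp3:1 pp4:1 pp5:1 pp6:1
Op 7: write(P0, v3, 113). refcount(pp3)=1 -> write in place. 7 ppages; refcounts: pp0:1 pp1:2 pp2:1 pp3:1 pp4:1 pp5:1 pp6:1

Answer: 1 2 1 1 1 1 1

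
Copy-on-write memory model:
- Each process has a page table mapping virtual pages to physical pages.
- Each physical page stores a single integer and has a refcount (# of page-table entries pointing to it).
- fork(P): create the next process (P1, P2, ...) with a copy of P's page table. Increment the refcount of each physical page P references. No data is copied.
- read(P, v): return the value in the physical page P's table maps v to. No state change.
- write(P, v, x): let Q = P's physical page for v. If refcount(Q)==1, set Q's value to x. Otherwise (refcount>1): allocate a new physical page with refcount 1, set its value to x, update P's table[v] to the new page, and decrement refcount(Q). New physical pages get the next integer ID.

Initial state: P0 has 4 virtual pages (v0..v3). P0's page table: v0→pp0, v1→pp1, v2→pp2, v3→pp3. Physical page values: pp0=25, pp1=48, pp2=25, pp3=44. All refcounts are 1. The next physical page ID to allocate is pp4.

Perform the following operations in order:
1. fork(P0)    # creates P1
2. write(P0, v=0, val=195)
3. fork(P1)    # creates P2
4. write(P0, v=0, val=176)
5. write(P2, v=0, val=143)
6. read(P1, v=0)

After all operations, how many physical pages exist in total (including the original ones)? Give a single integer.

Op 1: fork(P0) -> P1. 4 ppages; refcounts: pp0:2 pp1:2 pp2:2 pp3:2
Op 2: write(P0, v0, 195). refcount(pp0)=2>1 -> COPY to pp4. 5 ppages; refcounts: pp0:1 pp1:2 pp2:2 pp3:2 pp4:1
Op 3: fork(P1) -> P2. 5 ppages; refcounts: pp0:2 pp1:3 pp2:3 pp3:3 pp4:1
Op 4: write(P0, v0, 176). refcount(pp4)=1 -> write in place. 5 ppages; refcounts: pp0:2 pp1:3 pp2:3 pp3:3 pp4:1
Op 5: write(P2, v0, 143). refcount(pp0)=2>1 -> COPY to pp5. 6 ppages; refcounts: pp0:1 pp1:3 pp2:3 pp3:3 pp4:1 pp5:1
Op 6: read(P1, v0) -> 25. No state change.

Answer: 6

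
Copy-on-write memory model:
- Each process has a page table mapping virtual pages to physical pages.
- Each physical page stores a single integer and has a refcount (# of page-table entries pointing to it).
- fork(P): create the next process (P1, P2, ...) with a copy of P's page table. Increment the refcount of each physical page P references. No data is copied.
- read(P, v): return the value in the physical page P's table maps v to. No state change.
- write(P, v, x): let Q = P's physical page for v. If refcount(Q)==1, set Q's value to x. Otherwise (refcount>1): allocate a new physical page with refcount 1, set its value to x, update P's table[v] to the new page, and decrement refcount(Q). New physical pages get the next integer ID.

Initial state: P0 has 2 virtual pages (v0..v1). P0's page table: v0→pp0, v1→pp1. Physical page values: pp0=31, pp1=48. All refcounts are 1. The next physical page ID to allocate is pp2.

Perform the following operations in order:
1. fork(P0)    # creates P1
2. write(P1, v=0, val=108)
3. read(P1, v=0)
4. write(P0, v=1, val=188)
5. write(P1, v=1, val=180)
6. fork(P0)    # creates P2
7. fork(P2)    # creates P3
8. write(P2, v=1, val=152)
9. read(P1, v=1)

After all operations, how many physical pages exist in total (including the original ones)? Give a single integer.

Op 1: fork(P0) -> P1. 2 ppages; refcounts: pp0:2 pp1:2
Op 2: write(P1, v0, 108). refcount(pp0)=2>1 -> COPY to pp2. 3 ppages; refcounts: pp0:1 pp1:2 pp2:1
Op 3: read(P1, v0) -> 108. No state change.
Op 4: write(P0, v1, 188). refcount(pp1)=2>1 -> COPY to pp3. 4 ppages; refcounts: pp0:1 pp1:1 pp2:1 pp3:1
Op 5: write(P1, v1, 180). refcount(pp1)=1 -> write in place. 4 ppages; refcounts: pp0:1 pp1:1 pp2:1 pp3:1
Op 6: fork(P0) -> P2. 4 ppages; refcounts: pp0:2 pp1:1 pp2:1 pp3:2
Op 7: fork(P2) -> P3. 4 ppages; refcounts: pp0:3 pp1:1 pp2:1 pp3:3
Op 8: write(P2, v1, 152). refcount(pp3)=3>1 -> COPY to pp4. 5 ppages; refcounts: pp0:3 pp1:1 pp2:1 pp3:2 pp4:1
Op 9: read(P1, v1) -> 180. No state change.

Answer: 5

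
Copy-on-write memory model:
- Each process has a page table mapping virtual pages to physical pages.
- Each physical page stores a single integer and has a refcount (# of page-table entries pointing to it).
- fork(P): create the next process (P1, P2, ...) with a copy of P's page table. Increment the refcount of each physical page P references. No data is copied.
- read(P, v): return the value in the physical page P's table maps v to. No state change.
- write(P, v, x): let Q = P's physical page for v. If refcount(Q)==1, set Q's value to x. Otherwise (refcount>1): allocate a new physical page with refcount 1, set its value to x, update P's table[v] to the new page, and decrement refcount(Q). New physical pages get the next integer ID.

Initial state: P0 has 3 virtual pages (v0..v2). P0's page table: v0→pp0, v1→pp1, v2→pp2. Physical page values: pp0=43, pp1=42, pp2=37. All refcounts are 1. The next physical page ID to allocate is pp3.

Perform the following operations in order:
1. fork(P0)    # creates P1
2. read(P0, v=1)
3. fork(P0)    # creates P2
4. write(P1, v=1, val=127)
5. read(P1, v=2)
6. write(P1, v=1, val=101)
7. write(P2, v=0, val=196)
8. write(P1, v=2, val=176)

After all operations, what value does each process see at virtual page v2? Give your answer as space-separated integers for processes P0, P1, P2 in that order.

Answer: 37 176 37

Derivation:
Op 1: fork(P0) -> P1. 3 ppages; refcounts: pp0:2 pp1:2 pp2:2
Op 2: read(P0, v1) -> 42. No state change.
Op 3: fork(P0) -> P2. 3 ppages; refcounts: pp0:3 pp1:3 pp2:3
Op 4: write(P1, v1, 127). refcount(pp1)=3>1 -> COPY to pp3. 4 ppages; refcounts: pp0:3 pp1:2 pp2:3 pp3:1
Op 5: read(P1, v2) -> 37. No state change.
Op 6: write(P1, v1, 101). refcount(pp3)=1 -> write in place. 4 ppages; refcounts: pp0:3 pp1:2 pp2:3 pp3:1
Op 7: write(P2, v0, 196). refcount(pp0)=3>1 -> COPY to pp4. 5 ppages; refcounts: pp0:2 pp1:2 pp2:3 pp3:1 pp4:1
Op 8: write(P1, v2, 176). refcount(pp2)=3>1 -> COPY to pp5. 6 ppages; refcounts: pp0:2 pp1:2 pp2:2 pp3:1 pp4:1 pp5:1
P0: v2 -> pp2 = 37
P1: v2 -> pp5 = 176
P2: v2 -> pp2 = 37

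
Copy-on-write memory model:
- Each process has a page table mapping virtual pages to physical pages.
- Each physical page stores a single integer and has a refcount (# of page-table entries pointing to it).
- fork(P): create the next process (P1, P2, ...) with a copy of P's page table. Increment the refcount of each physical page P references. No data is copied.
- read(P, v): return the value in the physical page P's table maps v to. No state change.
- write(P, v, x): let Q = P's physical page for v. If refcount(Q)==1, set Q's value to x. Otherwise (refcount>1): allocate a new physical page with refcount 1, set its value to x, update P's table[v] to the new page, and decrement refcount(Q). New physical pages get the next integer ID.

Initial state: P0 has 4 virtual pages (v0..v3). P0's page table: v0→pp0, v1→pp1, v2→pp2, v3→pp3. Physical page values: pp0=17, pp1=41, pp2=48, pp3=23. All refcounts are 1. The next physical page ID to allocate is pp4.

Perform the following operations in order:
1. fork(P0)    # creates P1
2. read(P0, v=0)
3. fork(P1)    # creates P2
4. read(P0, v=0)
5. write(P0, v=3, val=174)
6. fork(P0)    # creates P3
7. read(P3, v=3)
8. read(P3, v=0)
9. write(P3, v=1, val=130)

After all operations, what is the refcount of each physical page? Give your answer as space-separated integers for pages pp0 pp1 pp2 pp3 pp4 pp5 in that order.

Answer: 4 3 4 2 2 1

Derivation:
Op 1: fork(P0) -> P1. 4 ppages; refcounts: pp0:2 pp1:2 pp2:2 pp3:2
Op 2: read(P0, v0) -> 17. No state change.
Op 3: fork(P1) -> P2. 4 ppages; refcounts: pp0:3 pp1:3 pp2:3 pp3:3
Op 4: read(P0, v0) -> 17. No state change.
Op 5: write(P0, v3, 174). refcount(pp3)=3>1 -> COPY to pp4. 5 ppages; refcounts: pp0:3 pp1:3 pp2:3 pp3:2 pp4:1
Op 6: fork(P0) -> P3. 5 ppages; refcounts: pp0:4 pp1:4 pp2:4 pp3:2 pp4:2
Op 7: read(P3, v3) -> 174. No state change.
Op 8: read(P3, v0) -> 17. No state change.
Op 9: write(P3, v1, 130). refcount(pp1)=4>1 -> COPY to pp5. 6 ppages; refcounts: pp0:4 pp1:3 pp2:4 pp3:2 pp4:2 pp5:1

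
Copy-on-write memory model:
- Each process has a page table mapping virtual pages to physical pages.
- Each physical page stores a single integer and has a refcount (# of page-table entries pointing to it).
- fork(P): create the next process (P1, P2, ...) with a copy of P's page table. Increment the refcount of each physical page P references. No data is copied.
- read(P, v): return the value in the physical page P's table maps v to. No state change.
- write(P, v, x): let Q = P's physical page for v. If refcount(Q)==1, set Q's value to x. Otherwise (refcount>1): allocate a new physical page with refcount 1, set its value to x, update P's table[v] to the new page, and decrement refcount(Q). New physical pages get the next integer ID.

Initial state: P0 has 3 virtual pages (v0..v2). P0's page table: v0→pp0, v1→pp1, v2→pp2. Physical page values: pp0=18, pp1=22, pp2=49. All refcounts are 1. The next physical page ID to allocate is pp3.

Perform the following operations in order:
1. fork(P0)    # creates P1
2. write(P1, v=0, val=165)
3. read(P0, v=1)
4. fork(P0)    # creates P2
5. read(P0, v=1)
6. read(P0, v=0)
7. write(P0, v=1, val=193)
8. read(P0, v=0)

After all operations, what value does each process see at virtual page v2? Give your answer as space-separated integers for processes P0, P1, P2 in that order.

Op 1: fork(P0) -> P1. 3 ppages; refcounts: pp0:2 pp1:2 pp2:2
Op 2: write(P1, v0, 165). refcount(pp0)=2>1 -> COPY to pp3. 4 ppages; refcounts: pp0:1 pp1:2 pp2:2 pp3:1
Op 3: read(P0, v1) -> 22. No state change.
Op 4: fork(P0) -> P2. 4 ppages; refcounts: pp0:2 pp1:3 pp2:3 pp3:1
Op 5: read(P0, v1) -> 22. No state change.
Op 6: read(P0, v0) -> 18. No state change.
Op 7: write(P0, v1, 193). refcount(pp1)=3>1 -> COPY to pp4. 5 ppages; refcounts: pp0:2 pp1:2 pp2:3 pp3:1 pp4:1
Op 8: read(P0, v0) -> 18. No state change.
P0: v2 -> pp2 = 49
P1: v2 -> pp2 = 49
P2: v2 -> pp2 = 49

Answer: 49 49 49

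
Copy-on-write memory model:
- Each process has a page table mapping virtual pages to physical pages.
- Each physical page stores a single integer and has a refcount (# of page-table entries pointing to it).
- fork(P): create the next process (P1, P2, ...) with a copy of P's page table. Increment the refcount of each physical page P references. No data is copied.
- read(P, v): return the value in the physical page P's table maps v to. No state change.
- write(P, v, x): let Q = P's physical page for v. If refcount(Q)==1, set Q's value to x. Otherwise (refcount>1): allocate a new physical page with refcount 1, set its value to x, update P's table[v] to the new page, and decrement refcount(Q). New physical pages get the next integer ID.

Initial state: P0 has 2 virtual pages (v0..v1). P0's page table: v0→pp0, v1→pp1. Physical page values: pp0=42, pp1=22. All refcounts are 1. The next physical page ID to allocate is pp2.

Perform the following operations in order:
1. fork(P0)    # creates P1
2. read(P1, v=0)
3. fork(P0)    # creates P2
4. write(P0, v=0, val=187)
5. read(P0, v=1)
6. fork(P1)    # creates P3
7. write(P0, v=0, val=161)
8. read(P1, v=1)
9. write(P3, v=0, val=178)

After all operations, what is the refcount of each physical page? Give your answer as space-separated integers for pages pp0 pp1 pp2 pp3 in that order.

Op 1: fork(P0) -> P1. 2 ppages; refcounts: pp0:2 pp1:2
Op 2: read(P1, v0) -> 42. No state change.
Op 3: fork(P0) -> P2. 2 ppages; refcounts: pp0:3 pp1:3
Op 4: write(P0, v0, 187). refcount(pp0)=3>1 -> COPY to pp2. 3 ppages; refcounts: pp0:2 pp1:3 pp2:1
Op 5: read(P0, v1) -> 22. No state change.
Op 6: fork(P1) -> P3. 3 ppages; refcounts: pp0:3 pp1:4 pp2:1
Op 7: write(P0, v0, 161). refcount(pp2)=1 -> write in place. 3 ppages; refcounts: pp0:3 pp1:4 pp2:1
Op 8: read(P1, v1) -> 22. No state change.
Op 9: write(P3, v0, 178). refcount(pp0)=3>1 -> COPY to pp3. 4 ppages; refcounts: pp0:2 pp1:4 pp2:1 pp3:1

Answer: 2 4 1 1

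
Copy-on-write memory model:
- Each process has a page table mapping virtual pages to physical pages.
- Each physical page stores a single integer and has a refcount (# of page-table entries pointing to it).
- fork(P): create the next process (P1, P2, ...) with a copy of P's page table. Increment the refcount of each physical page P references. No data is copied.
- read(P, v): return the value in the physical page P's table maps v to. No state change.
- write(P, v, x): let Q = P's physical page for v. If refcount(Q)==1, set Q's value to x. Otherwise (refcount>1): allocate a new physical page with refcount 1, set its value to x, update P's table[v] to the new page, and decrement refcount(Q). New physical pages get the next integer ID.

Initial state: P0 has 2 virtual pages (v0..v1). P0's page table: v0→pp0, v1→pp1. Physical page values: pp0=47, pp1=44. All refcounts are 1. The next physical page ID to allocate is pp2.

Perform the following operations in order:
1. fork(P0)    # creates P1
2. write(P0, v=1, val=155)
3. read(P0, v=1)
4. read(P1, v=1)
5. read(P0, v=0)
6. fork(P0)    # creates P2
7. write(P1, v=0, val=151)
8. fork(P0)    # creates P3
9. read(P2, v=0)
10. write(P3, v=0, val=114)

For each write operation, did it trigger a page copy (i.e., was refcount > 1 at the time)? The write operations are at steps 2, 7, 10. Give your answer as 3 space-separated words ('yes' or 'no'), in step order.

Op 1: fork(P0) -> P1. 2 ppages; refcounts: pp0:2 pp1:2
Op 2: write(P0, v1, 155). refcount(pp1)=2>1 -> COPY to pp2. 3 ppages; refcounts: pp0:2 pp1:1 pp2:1
Op 3: read(P0, v1) -> 155. No state change.
Op 4: read(P1, v1) -> 44. No state change.
Op 5: read(P0, v0) -> 47. No state change.
Op 6: fork(P0) -> P2. 3 ppages; refcounts: pp0:3 pp1:1 pp2:2
Op 7: write(P1, v0, 151). refcount(pp0)=3>1 -> COPY to pp3. 4 ppages; refcounts: pp0:2 pp1:1 pp2:2 pp3:1
Op 8: fork(P0) -> P3. 4 ppages; refcounts: pp0:3 pp1:1 pp2:3 pp3:1
Op 9: read(P2, v0) -> 47. No state change.
Op 10: write(P3, v0, 114). refcount(pp0)=3>1 -> COPY to pp4. 5 ppages; refcounts: pp0:2 pp1:1 pp2:3 pp3:1 pp4:1

yes yes yes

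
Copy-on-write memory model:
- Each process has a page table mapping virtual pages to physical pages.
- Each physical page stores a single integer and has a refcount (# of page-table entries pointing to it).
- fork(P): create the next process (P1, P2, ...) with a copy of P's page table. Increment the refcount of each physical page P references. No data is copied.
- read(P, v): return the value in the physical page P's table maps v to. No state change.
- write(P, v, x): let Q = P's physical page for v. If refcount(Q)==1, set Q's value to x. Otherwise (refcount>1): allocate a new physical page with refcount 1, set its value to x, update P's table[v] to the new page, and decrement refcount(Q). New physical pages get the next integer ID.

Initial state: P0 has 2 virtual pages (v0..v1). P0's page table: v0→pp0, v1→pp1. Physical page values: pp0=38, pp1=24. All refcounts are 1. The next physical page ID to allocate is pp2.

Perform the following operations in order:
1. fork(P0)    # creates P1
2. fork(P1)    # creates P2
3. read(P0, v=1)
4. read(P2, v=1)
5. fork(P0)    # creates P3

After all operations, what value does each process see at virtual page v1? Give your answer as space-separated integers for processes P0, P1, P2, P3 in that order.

Answer: 24 24 24 24

Derivation:
Op 1: fork(P0) -> P1. 2 ppages; refcounts: pp0:2 pp1:2
Op 2: fork(P1) -> P2. 2 ppages; refcounts: pp0:3 pp1:3
Op 3: read(P0, v1) -> 24. No state change.
Op 4: read(P2, v1) -> 24. No state change.
Op 5: fork(P0) -> P3. 2 ppages; refcounts: pp0:4 pp1:4
P0: v1 -> pp1 = 24
P1: v1 -> pp1 = 24
P2: v1 -> pp1 = 24
P3: v1 -> pp1 = 24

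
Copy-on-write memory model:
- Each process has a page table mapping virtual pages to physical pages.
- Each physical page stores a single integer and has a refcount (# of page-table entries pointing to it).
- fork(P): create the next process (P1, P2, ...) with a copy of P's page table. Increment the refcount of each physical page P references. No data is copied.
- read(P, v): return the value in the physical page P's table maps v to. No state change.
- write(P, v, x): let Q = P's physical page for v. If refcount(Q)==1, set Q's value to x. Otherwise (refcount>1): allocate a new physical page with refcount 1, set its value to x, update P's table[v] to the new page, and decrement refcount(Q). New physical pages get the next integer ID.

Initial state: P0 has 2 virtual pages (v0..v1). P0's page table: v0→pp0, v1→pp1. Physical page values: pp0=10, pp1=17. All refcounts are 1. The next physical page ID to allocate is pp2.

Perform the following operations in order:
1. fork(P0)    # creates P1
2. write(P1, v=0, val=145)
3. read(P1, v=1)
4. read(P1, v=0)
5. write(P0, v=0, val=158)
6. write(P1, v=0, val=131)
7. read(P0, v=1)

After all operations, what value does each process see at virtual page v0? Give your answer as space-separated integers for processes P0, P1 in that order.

Answer: 158 131

Derivation:
Op 1: fork(P0) -> P1. 2 ppages; refcounts: pp0:2 pp1:2
Op 2: write(P1, v0, 145). refcount(pp0)=2>1 -> COPY to pp2. 3 ppages; refcounts: pp0:1 pp1:2 pp2:1
Op 3: read(P1, v1) -> 17. No state change.
Op 4: read(P1, v0) -> 145. No state change.
Op 5: write(P0, v0, 158). refcount(pp0)=1 -> write in place. 3 ppages; refcounts: pp0:1 pp1:2 pp2:1
Op 6: write(P1, v0, 131). refcount(pp2)=1 -> write in place. 3 ppages; refcounts: pp0:1 pp1:2 pp2:1
Op 7: read(P0, v1) -> 17. No state change.
P0: v0 -> pp0 = 158
P1: v0 -> pp2 = 131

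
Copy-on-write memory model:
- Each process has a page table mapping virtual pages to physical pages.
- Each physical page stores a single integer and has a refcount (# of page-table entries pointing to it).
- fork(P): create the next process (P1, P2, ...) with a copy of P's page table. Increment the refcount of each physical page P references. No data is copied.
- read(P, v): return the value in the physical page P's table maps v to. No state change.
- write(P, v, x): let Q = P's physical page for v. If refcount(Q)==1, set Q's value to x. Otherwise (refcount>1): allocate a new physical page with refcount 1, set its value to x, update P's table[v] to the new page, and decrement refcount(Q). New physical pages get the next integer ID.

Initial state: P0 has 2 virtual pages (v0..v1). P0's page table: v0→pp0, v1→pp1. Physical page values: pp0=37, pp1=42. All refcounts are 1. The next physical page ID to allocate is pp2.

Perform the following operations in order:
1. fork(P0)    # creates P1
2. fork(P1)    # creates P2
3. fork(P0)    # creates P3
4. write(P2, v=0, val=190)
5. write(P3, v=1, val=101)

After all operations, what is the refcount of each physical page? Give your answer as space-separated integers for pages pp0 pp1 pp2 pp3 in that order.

Answer: 3 3 1 1

Derivation:
Op 1: fork(P0) -> P1. 2 ppages; refcounts: pp0:2 pp1:2
Op 2: fork(P1) -> P2. 2 ppages; refcounts: pp0:3 pp1:3
Op 3: fork(P0) -> P3. 2 ppages; refcounts: pp0:4 pp1:4
Op 4: write(P2, v0, 190). refcount(pp0)=4>1 -> COPY to pp2. 3 ppages; refcounts: pp0:3 pp1:4 pp2:1
Op 5: write(P3, v1, 101). refcount(pp1)=4>1 -> COPY to pp3. 4 ppages; refcounts: pp0:3 pp1:3 pp2:1 pp3:1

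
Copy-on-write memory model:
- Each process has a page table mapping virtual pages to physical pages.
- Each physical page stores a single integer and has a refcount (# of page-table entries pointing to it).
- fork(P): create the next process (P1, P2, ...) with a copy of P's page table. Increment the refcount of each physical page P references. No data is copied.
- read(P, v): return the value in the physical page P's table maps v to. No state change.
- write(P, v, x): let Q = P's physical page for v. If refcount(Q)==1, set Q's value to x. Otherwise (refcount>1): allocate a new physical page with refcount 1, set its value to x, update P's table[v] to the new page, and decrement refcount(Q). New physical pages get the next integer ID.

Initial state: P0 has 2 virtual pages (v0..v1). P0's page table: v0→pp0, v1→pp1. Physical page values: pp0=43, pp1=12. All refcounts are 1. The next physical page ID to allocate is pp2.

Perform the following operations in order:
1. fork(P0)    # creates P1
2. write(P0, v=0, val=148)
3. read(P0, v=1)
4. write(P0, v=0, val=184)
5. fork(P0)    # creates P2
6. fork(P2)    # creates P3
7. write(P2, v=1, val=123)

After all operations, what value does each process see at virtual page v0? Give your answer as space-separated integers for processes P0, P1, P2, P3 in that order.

Op 1: fork(P0) -> P1. 2 ppages; refcounts: pp0:2 pp1:2
Op 2: write(P0, v0, 148). refcount(pp0)=2>1 -> COPY to pp2. 3 ppages; refcounts: pp0:1 pp1:2 pp2:1
Op 3: read(P0, v1) -> 12. No state change.
Op 4: write(P0, v0, 184). refcount(pp2)=1 -> write in place. 3 ppages; refcounts: pp0:1 pp1:2 pp2:1
Op 5: fork(P0) -> P2. 3 ppages; refcounts: pp0:1 pp1:3 pp2:2
Op 6: fork(P2) -> P3. 3 ppages; refcounts: pp0:1 pp1:4 pp2:3
Op 7: write(P2, v1, 123). refcount(pp1)=4>1 -> COPY to pp3. 4 ppages; refcounts: pp0:1 pp1:3 pp2:3 pp3:1
P0: v0 -> pp2 = 184
P1: v0 -> pp0 = 43
P2: v0 -> pp2 = 184
P3: v0 -> pp2 = 184

Answer: 184 43 184 184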